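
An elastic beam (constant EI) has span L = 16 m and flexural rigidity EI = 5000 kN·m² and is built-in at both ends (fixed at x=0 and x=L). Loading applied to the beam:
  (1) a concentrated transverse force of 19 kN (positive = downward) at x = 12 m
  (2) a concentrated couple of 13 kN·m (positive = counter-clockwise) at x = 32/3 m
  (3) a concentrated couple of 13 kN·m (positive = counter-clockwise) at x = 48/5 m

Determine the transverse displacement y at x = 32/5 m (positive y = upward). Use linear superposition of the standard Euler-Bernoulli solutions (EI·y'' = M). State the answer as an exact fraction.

y(32/5) = -835408/17578125 m

Load 1 — point force P=19 kN at a=12 m (b=L-a=4):
  y_1 = -Pb²x²(3aL-(3a+b)x)/(6L³EI)  [x≤a] = -19·4²·(32/5)²·(3·12·16-(3·12+4)·(32/5))/(6·16³·5000) = -304/9375 m
Load 2 — applied couple M₀=13 kN·m at a=32/3 m (b=L-a=16/3):
  y_2 = (R_Ax³/6 - M_Ax²/2)/EI  [x≤a] with R_A=13/12, M_A=13/3 = ((13/12)·(32/5)³/6 - (13/3)·(32/5)²/2)/5000 = -5824/703125 m
Load 3 — applied couple M₀=13 kN·m at a=48/5 m (b=L-a=32/5):
  y_3 = (R_Ax³/6 - M_Ax²/2)/EI  [x≤a] with R_A=117/100, M_A=104/25 = ((117/100)·(32/5)³/6 - (104/25)·(32/5)²/2)/5000 = -13312/1953125 m
Superposition: y = Σ y_i = -835408/17578125 m ≈ -0.047525 m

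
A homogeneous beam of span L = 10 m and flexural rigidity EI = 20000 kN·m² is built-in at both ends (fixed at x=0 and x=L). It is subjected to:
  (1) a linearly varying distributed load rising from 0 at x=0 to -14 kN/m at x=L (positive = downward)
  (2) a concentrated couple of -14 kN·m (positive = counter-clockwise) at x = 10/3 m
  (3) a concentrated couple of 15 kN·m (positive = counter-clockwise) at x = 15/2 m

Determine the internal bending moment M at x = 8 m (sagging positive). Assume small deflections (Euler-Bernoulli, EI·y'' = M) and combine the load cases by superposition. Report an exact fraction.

Load 1 — triangular load w₀=-14 kN/m (0→w₀ over full span):
  M_1 = 3w₀Lx/20 - w₀L²/30 - w₀x³/(6L) = 3·(-14)·10·8/20 - (-14)·10²/30 - (-14)·8³/(6·10) = -28/15 kN·m
Load 2 — applied couple M₀=-14 kN·m at a=10/3 m (b=L-a=20/3):
  M_2 = R_Ax - M_A - M₀  [x>a] with R_A=-28/15, M_A=0 = (-28/15)·8 - 0 - (-14) = -14/15 kN·m
Load 3 — applied couple M₀=15 kN·m at a=15/2 m (b=L-a=5/2):
  M_3 = R_Ax - M_A - M₀  [x>a] with R_A=27/16, M_A=75/16 = (27/16)·8 - (75/16) - 15 = -99/16 kN·m
Superposition: M = Σ M_i = -719/80 kN·m ≈ -8.987500 kN·m

M(8) = -719/80 kN·m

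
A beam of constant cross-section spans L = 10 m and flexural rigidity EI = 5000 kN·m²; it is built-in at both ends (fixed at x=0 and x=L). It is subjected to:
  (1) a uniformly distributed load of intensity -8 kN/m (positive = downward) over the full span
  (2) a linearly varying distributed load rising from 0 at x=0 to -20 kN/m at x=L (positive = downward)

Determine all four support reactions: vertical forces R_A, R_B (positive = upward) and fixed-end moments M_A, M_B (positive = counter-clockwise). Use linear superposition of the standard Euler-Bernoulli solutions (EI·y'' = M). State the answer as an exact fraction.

Load 1 — uniform load w=-8 kN/m over full span:
  R_A = wL/2 = (-8)·10/2 = -40 kN
  M_A = wL²/12 = (-8)·10²/12 = -200/3 kN·m
  R_B = wL/2 = (-8)·10/2 = -40 kN
  M_B = -wL²/12 = -(-8)·10²/12 = 200/3 kN·m
Load 2 — triangular load w₀=-20 kN/m (0→w₀ over full span):
  R_A = 3w₀L/20 = 3·(-20)·10/20 = -30 kN
  M_A = w₀L²/30 = (-20)·10²/30 = -200/3 kN·m
  R_B = 7w₀L/20 = 7·(-20)·10/20 = -70 kN
  M_B = -w₀L²/20 = -(-20)·10²/20 = 100 kN·m
Superposition: R_A = -70 kN, M_A = -400/3 kN·m, R_B = -110 kN, M_B = 500/3 kN·m

R_A = -70 kN, M_A = -400/3 kN·m, R_B = -110 kN, M_B = 500/3 kN·m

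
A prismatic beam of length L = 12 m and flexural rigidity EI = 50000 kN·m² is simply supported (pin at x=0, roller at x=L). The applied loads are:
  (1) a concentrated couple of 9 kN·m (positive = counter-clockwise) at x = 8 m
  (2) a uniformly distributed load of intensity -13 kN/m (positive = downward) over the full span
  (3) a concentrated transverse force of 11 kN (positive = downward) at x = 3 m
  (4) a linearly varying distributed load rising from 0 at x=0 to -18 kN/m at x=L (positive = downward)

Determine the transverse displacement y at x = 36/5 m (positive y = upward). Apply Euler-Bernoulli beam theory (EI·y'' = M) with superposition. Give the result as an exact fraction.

y(36/5) = 84586311/781250000 m

Load 1 — applied couple M₀=9 kN·m at a=8 m (b=L-a=4):
  y_1 = (M₀x³/(6L)+C₁x)/EI  [x≤a] with C₁=M₀(3b²-L²)/(6L)=-12 = (9·(36/5)³/(6·12)+(-12)·(36/5))/50000 = -621/781250 m
Load 2 — uniform load w=-13 kN/m over full span:
  y_2 = -wx(L³-2Lx²+x³)/(24EI) = -(-13)·(36/5)·(12³-2·12·(36/5)²+(36/5)³)/(24·50000) = 130572/1953125 m
Load 3 — point force P=11 kN at a=3 m (b=L-a=9):
  y_3 = -Pa(L-x)(2Lx-a²-x²)/(6LEI)  [x>a] = -11·3·(12-(36/5))·(2·12·(36/5)-3²-(36/5)²)/(6·12·50000) = -30789/6250000 m
Load 4 — triangular load w₀=-18 kN/m (0→w₀ over full span):
  y_4 = -w₀x(7L⁴-10L²x²+3x⁴)/(360LEI) = -(-18)·(36/5)·(7·12⁴-10·12²·(36/5)²+3·(36/5)⁴)/(360·12·50000) = 2301696/48828125 m
Superposition: y = Σ y_i = 84586311/781250000 m ≈ 0.108270 m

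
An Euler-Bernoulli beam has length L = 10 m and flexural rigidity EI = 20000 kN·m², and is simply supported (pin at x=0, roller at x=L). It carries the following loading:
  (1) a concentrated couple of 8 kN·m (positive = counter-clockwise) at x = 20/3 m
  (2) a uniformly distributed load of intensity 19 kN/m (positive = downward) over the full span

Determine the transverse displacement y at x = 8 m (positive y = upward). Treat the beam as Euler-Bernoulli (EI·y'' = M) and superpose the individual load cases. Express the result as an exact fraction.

Load 1 — applied couple M₀=8 kN·m at a=20/3 m (b=L-a=10/3):
  y_1 = (M₀x³/(6L)-M₀(x-a)²/2+C₁x)/EI  [x>a] with C₁=M₀(3b²-L²)/(6L)=-80/9 = (8·8³/(6·10)-8·(8-(20/3))²/2+(-80/9)·8)/20000 = -14/28125 m
Load 2 — uniform load w=19 kN/m over full span:
  y_2 = -wx(L³-2Lx²+x³)/(24EI) = -19·8·(10³-2·10·8²+8³)/(24·20000) = -551/7500 m
Superposition: y = Σ y_i = -8321/112500 m ≈ -0.073964 m

y(8) = -8321/112500 m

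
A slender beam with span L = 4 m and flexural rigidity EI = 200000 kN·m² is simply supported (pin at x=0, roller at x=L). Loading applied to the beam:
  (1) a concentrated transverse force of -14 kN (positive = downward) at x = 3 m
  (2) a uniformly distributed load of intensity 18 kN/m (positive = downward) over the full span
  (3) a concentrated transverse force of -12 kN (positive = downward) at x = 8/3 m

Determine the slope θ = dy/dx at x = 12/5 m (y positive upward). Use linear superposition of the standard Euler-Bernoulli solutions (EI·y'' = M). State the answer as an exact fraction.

Load 1 — point force P=-14 kN at a=3 m (b=L-a=1):
  θ_1 = -Pb(L²-b²-3x²)/(6LEI)  [x≤a] = -(-14)·1·(4²-1²-3·(12/5)²)/(6·4·200000) = -133/20000000 rad
Load 2 — uniform load w=18 kN/m over full span:
  θ_2 = -w(L³-6Lx²+4x³)/(24EI) = -18·(4³-6·4·(12/5)²+4·(12/5)³)/(24·200000) = 111/1562500 rad
Load 3 — point force P=-12 kN at a=8/3 m (b=L-a=4/3):
  θ_3 = -Pb(L²-b²-3x²)/(6LEI)  [x≤a] = -(-12)·(4/3)·(4²-(4/3)²-3·(12/5)²)/(6·4·200000) = -43/4218750 rad
Superposition: θ = Σ θ_i = 146333/2700000000 rad ≈ 0.000054 rad

θ(12/5) = 146333/2700000000 rad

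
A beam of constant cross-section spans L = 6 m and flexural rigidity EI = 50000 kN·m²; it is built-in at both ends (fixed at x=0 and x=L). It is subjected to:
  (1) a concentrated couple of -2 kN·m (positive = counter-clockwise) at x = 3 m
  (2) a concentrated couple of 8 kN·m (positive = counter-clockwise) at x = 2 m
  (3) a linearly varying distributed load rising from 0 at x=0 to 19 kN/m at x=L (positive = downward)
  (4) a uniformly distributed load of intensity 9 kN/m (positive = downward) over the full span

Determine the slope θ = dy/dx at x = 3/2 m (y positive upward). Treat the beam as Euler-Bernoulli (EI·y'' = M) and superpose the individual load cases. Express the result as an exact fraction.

Load 1 — applied couple M₀=-2 kN·m at a=3 m (b=L-a=3):
  θ_1 = (R_Ax²/2 - M_Ax)/EI  [x≤a] with R_A=-1/2, M_A=-1/2 = ((-1/2)·(3/2)²/2 - (-1/2)·(3/2))/50000 = 3/800000 rad
Load 2 — applied couple M₀=8 kN·m at a=2 m (b=L-a=4):
  θ_2 = (R_Ax²/2 - M_Ax)/EI  [x≤a] with R_A=16/9, M_A=0 = ((16/9)·(3/2)²/2 - 0·(3/2))/50000 = 1/25000 rad
Load 3 — triangular load w₀=19 kN/m (0→w₀ over full span):
  θ_3 = -w₀(2x(L-x)(L-2x)(x+2L)+x²(L-x)²)/(120LEI) = -19·(2·(3/2)·(6-(3/2))·(6-2·(3/2))·((3/2)+2·6)+(3/2)²·(6-(3/2))²)/(120·6·50000) = -20007/64000000 rad
Load 4 — uniform load w=9 kN/m over full span:
  θ_4 = -wx(L-x)(L-2x)/(12EI) = -9·(3/2)·(6-(3/2))·(6-2·(3/2))/(12·50000) = -243/800000 rad
Superposition: θ = Σ θ_i = -36647/64000000 rad ≈ -0.000573 rad

θ(3/2) = -36647/64000000 rad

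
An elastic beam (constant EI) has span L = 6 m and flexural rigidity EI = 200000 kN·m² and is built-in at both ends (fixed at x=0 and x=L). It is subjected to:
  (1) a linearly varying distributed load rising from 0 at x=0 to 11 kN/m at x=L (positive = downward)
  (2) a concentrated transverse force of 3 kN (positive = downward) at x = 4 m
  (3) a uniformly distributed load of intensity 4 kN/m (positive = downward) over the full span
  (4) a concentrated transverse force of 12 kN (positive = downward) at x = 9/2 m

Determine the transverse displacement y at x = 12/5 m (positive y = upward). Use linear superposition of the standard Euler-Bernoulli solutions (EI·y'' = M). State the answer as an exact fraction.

Load 1 — triangular load w₀=11 kN/m (0→w₀ over full span):
  y_1 = -w₀x²(L-x)²(x+2L)/(120LEI) = -11·(12/5)²·(6-(12/5))²·((12/5)+2·6)/(120·6·200000) = -8019/97656250 m
Load 2 — point force P=3 kN at a=4 m (b=L-a=2):
  y_2 = -Pb²x²(3aL-(3a+b)x)/(6L³EI)  [x≤a] = -3·2²·(12/5)²·(3·4·6-(3·4+2)·(12/5))/(6·6³·200000) = -4/390625 m
Load 3 — uniform load w=4 kN/m over full span:
  y_3 = -wx²(L-x)²/(24EI) = -4·(12/5)²·(6-(12/5))²/(24·200000) = -243/3906250 m
Load 4 — point force P=12 kN at a=9/2 m (b=L-a=3/2):
  y_4 = -Pb²x²(3aL-(3a+b)x)/(6L³EI)  [x≤a] = -12·(3/2)²·(12/5)²·(3·(9/2)·6-(3·(9/2)+(3/2))·(12/5))/(6·6³·200000) = -27/1000000 m
Superposition: y = Σ y_i = -567383/3125000000 m ≈ -0.000182 m

y(12/5) = -567383/3125000000 m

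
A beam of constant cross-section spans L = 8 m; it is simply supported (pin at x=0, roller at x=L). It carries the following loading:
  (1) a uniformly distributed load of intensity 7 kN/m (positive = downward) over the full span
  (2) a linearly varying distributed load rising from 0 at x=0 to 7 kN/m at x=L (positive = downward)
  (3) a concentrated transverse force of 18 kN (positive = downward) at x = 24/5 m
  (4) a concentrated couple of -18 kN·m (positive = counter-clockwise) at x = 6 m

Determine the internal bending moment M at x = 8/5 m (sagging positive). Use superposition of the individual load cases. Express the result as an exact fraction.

Load 1 — uniform load w=7 kN/m over full span:
  M_1 = wx(L-x)/2 = 7·(8/5)·(8-(8/5))/2 = 896/25 kN·m
Load 2 — triangular load w₀=7 kN/m (0→w₀ over full span):
  M_2 = w₀Lx/6 - w₀x³/(6L) = 7·8·(8/5)/6 - 7·(8/5)³/(6·8) = 1792/125 kN·m
Load 3 — point force P=18 kN at a=24/5 m (b=L-a=16/5):
  M_3 = Pbx/L  [x≤a] = 18·(16/5)·(8/5)/8 = 288/25 kN·m
Load 4 — applied couple M₀=-18 kN·m at a=6 m (b=L-a=2):
  M_4 = M₀x/L  [x≤a] = (-18)·(8/5)/8 = -18/5 kN·m
Superposition: M = Σ M_i = 7262/125 kN·m ≈ 58.096000 kN·m

M(8/5) = 7262/125 kN·m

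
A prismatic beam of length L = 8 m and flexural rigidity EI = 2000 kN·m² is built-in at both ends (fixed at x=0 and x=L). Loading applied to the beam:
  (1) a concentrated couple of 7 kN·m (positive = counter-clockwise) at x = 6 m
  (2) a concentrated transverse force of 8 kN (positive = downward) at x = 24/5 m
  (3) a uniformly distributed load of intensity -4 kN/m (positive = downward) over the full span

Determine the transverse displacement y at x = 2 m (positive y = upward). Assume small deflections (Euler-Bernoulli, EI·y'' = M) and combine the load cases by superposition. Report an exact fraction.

y(2) = 2977/480000 m

Load 1 — applied couple M₀=7 kN·m at a=6 m (b=L-a=2):
  y_1 = (R_Ax³/6 - M_Ax²/2)/EI  [x≤a] with R_A=63/64, M_A=35/16 = ((63/64)·2³/6 - (35/16)·2²/2)/2000 = -49/32000 m
Load 2 — point force P=8 kN at a=24/5 m (b=L-a=16/5):
  y_2 = -Pb²x²(3aL-(3a+b)x)/(6L³EI)  [x≤a] = -8·(16/5)²·2²·(3·(24/5)·8-(3·(24/5)+(16/5))·2)/(6·8³·2000) = -8/1875 m
Load 3 — uniform load w=-4 kN/m over full span:
  y_3 = -wx²(L-x)²/(24EI) = -(-4)·2²·(8-2)²/(24·2000) = 3/250 m
Superposition: y = Σ y_i = 2977/480000 m ≈ 0.006202 m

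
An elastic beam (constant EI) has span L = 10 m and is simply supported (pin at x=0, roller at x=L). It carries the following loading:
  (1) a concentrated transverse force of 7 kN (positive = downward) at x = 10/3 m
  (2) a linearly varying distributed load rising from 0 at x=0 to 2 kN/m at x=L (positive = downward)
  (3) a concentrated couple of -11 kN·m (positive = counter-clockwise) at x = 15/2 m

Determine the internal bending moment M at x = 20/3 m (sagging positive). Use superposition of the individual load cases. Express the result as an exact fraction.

M(20/3) = 1036/81 kN·m

Load 1 — point force P=7 kN at a=10/3 m (b=L-a=20/3):
  M_1 = Pa(L-x)/L  [x>a] = 7·(10/3)·(10-(20/3))/10 = 70/9 kN·m
Load 2 — triangular load w₀=2 kN/m (0→w₀ over full span):
  M_2 = w₀Lx/6 - w₀x³/(6L) = 2·10·(20/3)/6 - 2·(20/3)³/(6·10) = 1000/81 kN·m
Load 3 — applied couple M₀=-11 kN·m at a=15/2 m (b=L-a=5/2):
  M_3 = M₀x/L  [x≤a] = (-11)·(20/3)/10 = -22/3 kN·m
Superposition: M = Σ M_i = 1036/81 kN·m ≈ 12.790123 kN·m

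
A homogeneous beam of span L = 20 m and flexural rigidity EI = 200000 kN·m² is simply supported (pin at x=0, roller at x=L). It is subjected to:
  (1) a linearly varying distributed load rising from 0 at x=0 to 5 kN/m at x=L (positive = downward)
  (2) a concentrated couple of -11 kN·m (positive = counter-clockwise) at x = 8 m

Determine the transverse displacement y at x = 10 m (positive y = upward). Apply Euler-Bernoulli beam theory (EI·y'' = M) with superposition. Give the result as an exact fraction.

y(10) = -7961/300000 m

Load 1 — triangular load w₀=5 kN/m (0→w₀ over full span):
  y_1 = -w₀x(7L⁴-10L²x²+3x⁴)/(360LEI) = -5·10·(7·20⁴-10·20²·10²+3·10⁴)/(360·20·200000) = -5/192 m
Load 2 — applied couple M₀=-11 kN·m at a=8 m (b=L-a=12):
  y_2 = (M₀x³/(6L)-M₀(x-a)²/2+C₁x)/EI  [x>a] with C₁=M₀(3b²-L²)/(6L)=-44/15 = ((-11)·10³/(6·20)-(-11)·(10-8)²/2+(-44/15)·10)/200000 = -99/200000 m
Superposition: y = Σ y_i = -7961/300000 m ≈ -0.026537 m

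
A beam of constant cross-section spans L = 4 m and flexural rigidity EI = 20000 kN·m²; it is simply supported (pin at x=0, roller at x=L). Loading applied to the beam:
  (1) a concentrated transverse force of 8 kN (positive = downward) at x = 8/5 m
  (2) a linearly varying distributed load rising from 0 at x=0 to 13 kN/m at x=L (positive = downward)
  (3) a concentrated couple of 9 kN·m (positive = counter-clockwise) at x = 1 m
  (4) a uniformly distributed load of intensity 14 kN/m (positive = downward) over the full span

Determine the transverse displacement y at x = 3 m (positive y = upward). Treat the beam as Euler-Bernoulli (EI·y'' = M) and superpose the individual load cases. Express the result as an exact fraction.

y(3) = -205997/80000000 m

Load 1 — point force P=8 kN at a=8/5 m (b=L-a=12/5):
  y_1 = -Pa(L-x)(2Lx-a²-x²)/(6LEI)  [x>a] = -8·(8/5)·(4-3)·(2·4·3-(8/5)²-3²)/(6·4·20000) = -311/937500 m
Load 2 — triangular load w₀=13 kN/m (0→w₀ over full span):
  y_2 = -w₀x(7L⁴-10L²x²+3x⁴)/(360LEI) = -13·3·(7·4⁴-10·4²·3²+3·3⁴)/(360·4·20000) = -1547/1920000 m
Load 3 — applied couple M₀=9 kN·m at a=1 m (b=L-a=3):
  y_3 = (M₀x³/(6L)-M₀(x-a)²/2+C₁x)/EI  [x>a] with C₁=M₀(3b²-L²)/(6L)=33/8 = (9·3³/(6·4)-9·(3-1)²/2+(33/8)·3)/20000 = 9/40000 m
Load 4 — uniform load w=14 kN/m over full span:
  y_4 = -wx(L³-2Lx²+x³)/(24EI) = -14·3·(4³-2·4·3²+3³)/(24·20000) = -133/80000 m
Superposition: y = Σ y_i = -205997/80000000 m ≈ -0.002575 m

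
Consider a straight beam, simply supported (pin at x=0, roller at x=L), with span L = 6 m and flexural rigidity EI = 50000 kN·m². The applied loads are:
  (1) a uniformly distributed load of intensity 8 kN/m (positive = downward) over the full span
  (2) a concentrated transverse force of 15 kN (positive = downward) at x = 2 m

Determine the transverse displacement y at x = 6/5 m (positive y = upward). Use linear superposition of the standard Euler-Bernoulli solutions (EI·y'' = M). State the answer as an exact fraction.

Load 1 — uniform load w=8 kN/m over full span:
  y_1 = -wx(L³-2Lx²+x³)/(24EI) = -8·(6/5)·(6³-2·6·(6/5)²+(6/5)³)/(24·50000) = -3132/1953125 m
Load 2 — point force P=15 kN at a=2 m (b=L-a=4):
  y_2 = -Pbx(L²-b²-x²)/(6LEI)  [x≤a] = -15·4·(6/5)·(6²-4²-(6/5)²)/(6·6·50000) = -58/78125 m
Superposition: y = Σ y_i = -4582/1953125 m ≈ -0.002346 m

y(6/5) = -4582/1953125 m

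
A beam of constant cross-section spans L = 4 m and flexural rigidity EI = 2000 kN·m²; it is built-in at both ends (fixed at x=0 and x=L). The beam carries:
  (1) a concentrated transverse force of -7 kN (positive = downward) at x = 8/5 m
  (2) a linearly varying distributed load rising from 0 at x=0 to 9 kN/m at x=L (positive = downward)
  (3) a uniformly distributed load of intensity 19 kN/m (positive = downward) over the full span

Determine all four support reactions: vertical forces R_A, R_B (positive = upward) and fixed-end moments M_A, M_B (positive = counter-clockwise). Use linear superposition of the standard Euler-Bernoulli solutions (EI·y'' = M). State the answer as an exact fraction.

R_A = 4858/125 kN, M_A = 9788/375 kN·m, R_B = 6017/125 kN, M_B = -11192/375 kN·m

Load 1 — point force P=-7 kN at a=8/5 m (b=L-a=12/5):
  R_A = Pb²(3a+b)/L³ = (-7)·(12/5)²·(3·(8/5)+(12/5))/4³ = -567/125 kN
  M_A = Pab²/L² = (-7)·(8/5)·(12/5)²/4² = -504/125 kN·m
  R_B = Pa²(a+3b)/L³ = (-7)·(8/5)²·((8/5)+3·(12/5))/4³ = -308/125 kN
  M_B = -Pa²b/L² = -(-7)·(8/5)²·(12/5)/4² = 336/125 kN·m
Load 2 — triangular load w₀=9 kN/m (0→w₀ over full span):
  R_A = 3w₀L/20 = 3·9·4/20 = 27/5 kN
  M_A = w₀L²/30 = 9·4²/30 = 24/5 kN·m
  R_B = 7w₀L/20 = 7·9·4/20 = 63/5 kN
  M_B = -w₀L²/20 = -9·4²/20 = -36/5 kN·m
Load 3 — uniform load w=19 kN/m over full span:
  R_A = wL/2 = 19·4/2 = 38 kN
  M_A = wL²/12 = 19·4²/12 = 76/3 kN·m
  R_B = wL/2 = 19·4/2 = 38 kN
  M_B = -wL²/12 = -19·4²/12 = -76/3 kN·m
Superposition: R_A = 4858/125 kN, M_A = 9788/375 kN·m, R_B = 6017/125 kN, M_B = -11192/375 kN·m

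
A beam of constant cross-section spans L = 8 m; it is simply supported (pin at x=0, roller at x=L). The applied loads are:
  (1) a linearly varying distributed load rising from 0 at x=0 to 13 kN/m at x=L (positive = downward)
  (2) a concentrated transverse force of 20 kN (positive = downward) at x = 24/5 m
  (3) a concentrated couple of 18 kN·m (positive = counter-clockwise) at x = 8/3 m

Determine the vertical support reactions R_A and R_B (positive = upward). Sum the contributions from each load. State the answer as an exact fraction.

Load 1 — triangular load w₀=13 kN/m (0→w₀ over full span):
  R_A = w₀L/6 = 13·8/6 = 52/3 kN
  R_B = w₀L/3 = 13·8/3 = 104/3 kN
Load 2 — point force P=20 kN at a=24/5 m (b=L-a=16/5):
  R_A = Pb/L = 20·(16/5)/8 = 8 kN
  R_B = Pa/L = 20·(24/5)/8 = 12 kN
Load 3 — applied couple M₀=18 kN·m at a=8/3 m (b=L-a=16/3):
  R_A = M₀/L = 18/8 = 9/4 kN
  R_B = -M₀/L = -18/8 = -9/4 kN
Superposition: R_A = 331/12 kN, R_B = 533/12 kN

R_A = 331/12 kN, R_B = 533/12 kN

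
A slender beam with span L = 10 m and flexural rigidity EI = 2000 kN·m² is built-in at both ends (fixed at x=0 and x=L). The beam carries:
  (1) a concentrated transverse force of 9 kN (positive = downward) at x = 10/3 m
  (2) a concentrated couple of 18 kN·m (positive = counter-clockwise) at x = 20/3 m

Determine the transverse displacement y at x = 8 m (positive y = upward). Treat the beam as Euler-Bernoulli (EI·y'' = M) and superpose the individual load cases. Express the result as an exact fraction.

Load 1 — point force P=9 kN at a=10/3 m (b=L-a=20/3):
  y_1 = -Pa²(L-x)²(3bL-(3b+a)(L-x))/(6L³EI)  [x>a] = -9·(10/3)²·(10-8)²·(3·(20/3)·10-(3·(20/3)+(10/3))·(10-8))/(6·10³·2000) = -23/4500 m
Load 2 — applied couple M₀=18 kN·m at a=20/3 m (b=L-a=10/3):
  y_2 = (R_Ax³/6 - M_Ax²/2 - M₀(x-a)²/2)/EI  [x>a] with R_A=12/5, M_A=6 = ((12/5)·8³/6 - 6·8²/2 - 18·(8-(20/3))²/2)/2000 = -1/625 m
Superposition: y = Σ y_i = -151/22500 m ≈ -0.006711 m

y(8) = -151/22500 m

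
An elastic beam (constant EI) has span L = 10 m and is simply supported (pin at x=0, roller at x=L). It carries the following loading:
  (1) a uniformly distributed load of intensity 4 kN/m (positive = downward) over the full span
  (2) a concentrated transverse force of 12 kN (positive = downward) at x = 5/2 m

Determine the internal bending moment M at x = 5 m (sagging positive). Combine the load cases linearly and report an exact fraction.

Load 1 — uniform load w=4 kN/m over full span:
  M_1 = wx(L-x)/2 = 4·5·(10-5)/2 = 50 kN·m
Load 2 — point force P=12 kN at a=5/2 m (b=L-a=15/2):
  M_2 = Pa(L-x)/L  [x>a] = 12·(5/2)·(10-5)/10 = 15 kN·m
Superposition: M = Σ M_i = 65 kN·m ≈ 65.000000 kN·m

M(5) = 65 kN·m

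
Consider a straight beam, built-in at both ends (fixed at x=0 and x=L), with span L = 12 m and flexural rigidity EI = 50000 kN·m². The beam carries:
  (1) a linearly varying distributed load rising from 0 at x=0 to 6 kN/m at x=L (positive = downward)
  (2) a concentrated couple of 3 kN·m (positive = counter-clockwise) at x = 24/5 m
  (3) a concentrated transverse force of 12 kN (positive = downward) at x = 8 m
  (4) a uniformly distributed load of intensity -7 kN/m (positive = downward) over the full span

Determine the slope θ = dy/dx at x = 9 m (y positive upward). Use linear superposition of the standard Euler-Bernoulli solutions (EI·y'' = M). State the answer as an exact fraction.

Load 1 — triangular load w₀=6 kN/m (0→w₀ over full span):
  θ_1 = -w₀(2x(L-x)(L-2x)(x+2L)+x²(L-x)²)/(120LEI) = -6·(2·9·(12-9)·(12-2·9)·(9+2·12)+9²·(12-9)²)/(120·12·50000) = 3321/4000000 rad
Load 2 — applied couple M₀=3 kN·m at a=24/5 m (b=L-a=36/5):
  θ_2 = (R_Ax²/2 - M_Ax - M₀(x-a))/EI  [x>a] with R_A=9/25, M_A=9/25 = ((9/25)·9²/2 - (9/25)·9 - 3·(9-(24/5)))/50000 = -63/2500000 rad
Load 3 — point force P=12 kN at a=8 m (b=L-a=4):
  θ_3 = Pa²(L-x)(2bL-(3b+a)(L-x))/(2L³EI)  [x>a] = 12·8²·(12-9)·(2·4·12-(3·4+8)·(12-9))/(2·12³·50000) = 3/6250 rad
Load 4 — uniform load w=-7 kN/m over full span:
  θ_4 = -wx(L-x)(L-2x)/(12EI) = -(-7)·9·(12-9)·(12-2·9)/(12·50000) = -189/100000 rad
Superposition: θ = Σ θ_i = -12099/20000000 rad ≈ -0.000605 rad

θ(9) = -12099/20000000 rad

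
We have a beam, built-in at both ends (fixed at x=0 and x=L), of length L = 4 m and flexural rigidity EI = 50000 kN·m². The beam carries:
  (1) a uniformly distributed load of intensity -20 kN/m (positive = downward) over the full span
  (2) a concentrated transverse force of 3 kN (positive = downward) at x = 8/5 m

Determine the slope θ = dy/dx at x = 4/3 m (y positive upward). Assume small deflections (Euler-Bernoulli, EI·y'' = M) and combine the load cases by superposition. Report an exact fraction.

Load 1 — uniform load w=-20 kN/m over full span:
  θ_1 = -wx(L-x)(L-2x)/(12EI) = -(-20)·(4/3)·(4-(4/3))·(4-2·(4/3))/(12·50000) = 8/50625 rad
Load 2 — point force P=3 kN at a=8/5 m (b=L-a=12/5):
  θ_2 = -Pb²x(2aL-(3a+b)x)/(2L³EI)  [x≤a] = -3·(12/5)²·(4/3)·(2·(8/5)·4-(3·(8/5)+(12/5))·(4/3))/(2·4³·50000) = -9/781250 rad
Superposition: θ = Σ θ_i = 9271/63281250 rad ≈ 0.000147 rad

θ(4/3) = 9271/63281250 rad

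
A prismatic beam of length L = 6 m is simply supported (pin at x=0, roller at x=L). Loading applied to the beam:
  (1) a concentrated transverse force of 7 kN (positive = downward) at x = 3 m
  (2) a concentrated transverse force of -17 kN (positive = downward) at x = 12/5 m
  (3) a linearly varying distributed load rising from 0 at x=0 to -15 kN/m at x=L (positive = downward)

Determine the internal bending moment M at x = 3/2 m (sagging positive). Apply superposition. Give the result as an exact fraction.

M(3/2) = -4983/160 kN·m

Load 1 — point force P=7 kN at a=3 m (b=L-a=3):
  M_1 = Pbx/L  [x≤a] = 7·3·(3/2)/6 = 21/4 kN·m
Load 2 — point force P=-17 kN at a=12/5 m (b=L-a=18/5):
  M_2 = Pbx/L  [x≤a] = (-17)·(18/5)·(3/2)/6 = -153/10 kN·m
Load 3 — triangular load w₀=-15 kN/m (0→w₀ over full span):
  M_3 = w₀Lx/6 - w₀x³/(6L) = (-15)·6·(3/2)/6 - (-15)·(3/2)³/(6·6) = -675/32 kN·m
Superposition: M = Σ M_i = -4983/160 kN·m ≈ -31.143750 kN·m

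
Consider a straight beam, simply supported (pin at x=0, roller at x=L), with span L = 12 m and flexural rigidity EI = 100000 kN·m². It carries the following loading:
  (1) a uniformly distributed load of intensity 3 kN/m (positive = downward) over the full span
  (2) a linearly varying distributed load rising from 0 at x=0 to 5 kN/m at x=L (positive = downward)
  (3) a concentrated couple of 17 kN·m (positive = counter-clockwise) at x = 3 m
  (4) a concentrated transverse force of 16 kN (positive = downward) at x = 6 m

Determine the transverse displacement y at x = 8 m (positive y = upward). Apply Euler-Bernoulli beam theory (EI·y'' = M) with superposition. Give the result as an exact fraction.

Load 1 — uniform load w=3 kN/m over full span:
  y_1 = -wx(L³-2Lx²+x³)/(24EI) = -3·8·(12³-2·12·8²+8³)/(24·100000) = -22/3125 m
Load 2 — triangular load w₀=5 kN/m (0→w₀ over full span):
  y_2 = -w₀x(7L⁴-10L²x²+3x⁴)/(360LEI) = -5·8·(7·12⁴-10·12²·8²+3·8⁴)/(360·12·100000) = -34/5625 m
Load 3 — applied couple M₀=17 kN·m at a=3 m (b=L-a=9):
  y_3 = (M₀x³/(6L)-M₀(x-a)²/2+C₁x)/EI  [x>a] with C₁=M₀(3b²-L²)/(6L)=187/8 = (17·8³/(6·12)-17·(8-3)²/2+(187/8)·8)/100000 = 1717/1800000 m
Load 4 — point force P=16 kN at a=6 m (b=L-a=6):
  y_4 = -Pa(L-x)(2Lx-a²-x²)/(6LEI)  [x>a] = -16·6·(12-8)·(2·12·8-6²-8²)/(6·12·100000) = -46/9375 m
Superposition: y = Σ y_i = -30667/1800000 m ≈ -0.017037 m

y(8) = -30667/1800000 m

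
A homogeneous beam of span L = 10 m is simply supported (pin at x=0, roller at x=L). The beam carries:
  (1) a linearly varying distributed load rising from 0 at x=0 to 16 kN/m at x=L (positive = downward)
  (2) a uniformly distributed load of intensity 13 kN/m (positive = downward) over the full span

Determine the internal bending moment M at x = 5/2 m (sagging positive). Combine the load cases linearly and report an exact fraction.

M(5/2) = 1475/8 kN·m

Load 1 — triangular load w₀=16 kN/m (0→w₀ over full span):
  M_1 = w₀Lx/6 - w₀x³/(6L) = 16·10·(5/2)/6 - 16·(5/2)³/(6·10) = 125/2 kN·m
Load 2 — uniform load w=13 kN/m over full span:
  M_2 = wx(L-x)/2 = 13·(5/2)·(10-(5/2))/2 = 975/8 kN·m
Superposition: M = Σ M_i = 1475/8 kN·m ≈ 184.375000 kN·m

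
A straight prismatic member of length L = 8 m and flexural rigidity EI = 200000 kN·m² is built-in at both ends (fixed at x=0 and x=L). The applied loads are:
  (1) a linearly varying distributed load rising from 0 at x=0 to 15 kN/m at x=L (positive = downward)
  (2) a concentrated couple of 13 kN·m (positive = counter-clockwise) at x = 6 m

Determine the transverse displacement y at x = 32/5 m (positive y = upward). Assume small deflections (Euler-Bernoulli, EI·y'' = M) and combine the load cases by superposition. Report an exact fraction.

Load 1 — triangular load w₀=15 kN/m (0→w₀ over full span):
  y_1 = -w₀x²(L-x)²(x+2L)/(120LEI) = -15·(32/5)²·(8-(32/5))²·((32/5)+2·8)/(120·8·200000) = -1792/9765625 m
Load 2 — applied couple M₀=13 kN·m at a=6 m (b=L-a=2):
  y_2 = (R_Ax³/6 - M_Ax²/2 - M₀(x-a)²/2)/EI  [x>a] with R_A=117/64, M_A=65/16 = ((117/64)·(32/5)³/6 - (65/16)·(32/5)²/2 - 13·((32/5)-6)²/2)/200000 = -273/12500000 m
Superposition: y = Σ y_i = -64169/312500000 m ≈ -0.000205 m

y(32/5) = -64169/312500000 m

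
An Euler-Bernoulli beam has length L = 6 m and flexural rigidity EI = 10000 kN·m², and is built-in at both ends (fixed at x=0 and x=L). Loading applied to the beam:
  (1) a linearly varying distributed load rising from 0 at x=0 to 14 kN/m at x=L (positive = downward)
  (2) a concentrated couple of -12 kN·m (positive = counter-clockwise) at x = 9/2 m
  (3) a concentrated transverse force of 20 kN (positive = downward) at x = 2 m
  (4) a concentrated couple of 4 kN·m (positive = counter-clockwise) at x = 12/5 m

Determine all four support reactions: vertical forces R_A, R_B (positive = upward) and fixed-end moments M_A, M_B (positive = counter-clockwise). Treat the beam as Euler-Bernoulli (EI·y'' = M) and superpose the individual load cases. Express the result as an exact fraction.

R_A = 70537/2700 kN, M_A = 28177/900 kN·m, R_B = 96863/2700 kN, M_B = -27503/900 kN·m

Load 1 — triangular load w₀=14 kN/m (0→w₀ over full span):
  R_A = 3w₀L/20 = 3·14·6/20 = 63/5 kN
  M_A = w₀L²/30 = 14·6²/30 = 84/5 kN·m
  R_B = 7w₀L/20 = 7·14·6/20 = 147/5 kN
  M_B = -w₀L²/20 = -14·6²/20 = -126/5 kN·m
Load 2 — applied couple M₀=-12 kN·m at a=9/2 m (b=L-a=3/2):
  R_A = 6M₀ab/L³ = 6·(-12)·(9/2)·(3/2)/6³ = -9/4 kN
  M_A = M₀b(2a-b)/L² = (-12)·(3/2)·(2·(9/2)-(3/2))/6² = -15/4 kN·m
  R_B = -6M₀ab/L³ = -6·(-12)·(9/2)·(3/2)/6³ = 9/4 kN
  M_B = M₀a(2b-a)/L² = (-12)·(9/2)·(2·(3/2)-(9/2))/6² = 9/4 kN·m
Load 3 — point force P=20 kN at a=2 m (b=L-a=4):
  R_A = Pb²(3a+b)/L³ = 20·4²·(3·2+4)/6³ = 400/27 kN
  M_A = Pab²/L² = 20·2·4²/6² = 160/9 kN·m
  R_B = Pa²(a+3b)/L³ = 20·2²·(2+3·4)/6³ = 140/27 kN
  M_B = -Pa²b/L² = -20·2²·4/6² = -80/9 kN·m
Load 4 — applied couple M₀=4 kN·m at a=12/5 m (b=L-a=18/5):
  R_A = 6M₀ab/L³ = 6·4·(12/5)·(18/5)/6³ = 24/25 kN
  M_A = M₀b(2a-b)/L² = 4·(18/5)·(2·(12/5)-(18/5))/6² = 12/25 kN·m
  R_B = -6M₀ab/L³ = -6·4·(12/5)·(18/5)/6³ = -24/25 kN
  M_B = M₀a(2b-a)/L² = 4·(12/5)·(2·(18/5)-(12/5))/6² = 32/25 kN·m
Superposition: R_A = 70537/2700 kN, M_A = 28177/900 kN·m, R_B = 96863/2700 kN, M_B = -27503/900 kN·m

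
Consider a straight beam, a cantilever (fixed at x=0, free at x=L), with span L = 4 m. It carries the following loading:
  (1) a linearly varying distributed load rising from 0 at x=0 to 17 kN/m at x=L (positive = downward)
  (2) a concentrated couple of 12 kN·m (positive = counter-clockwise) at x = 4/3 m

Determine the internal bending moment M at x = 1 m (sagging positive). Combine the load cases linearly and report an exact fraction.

M(1) = -363/8 kN·m

Load 1 — triangular load w₀=17 kN/m (0→w₀ over full span):
  M_1 = w₀Lx/2 - w₀L²/3 - w₀x³/(6L) = 17·4·1/2 - 17·4²/3 - 17·1³/(6·4) = -459/8 kN·m
Load 2 — applied couple M₀=12 kN·m at a=4/3 m (b=L-a=8/3):
  M_2 = M₀  [x≤a] = 12 = 12 kN·m
Superposition: M = Σ M_i = -363/8 kN·m ≈ -45.375000 kN·m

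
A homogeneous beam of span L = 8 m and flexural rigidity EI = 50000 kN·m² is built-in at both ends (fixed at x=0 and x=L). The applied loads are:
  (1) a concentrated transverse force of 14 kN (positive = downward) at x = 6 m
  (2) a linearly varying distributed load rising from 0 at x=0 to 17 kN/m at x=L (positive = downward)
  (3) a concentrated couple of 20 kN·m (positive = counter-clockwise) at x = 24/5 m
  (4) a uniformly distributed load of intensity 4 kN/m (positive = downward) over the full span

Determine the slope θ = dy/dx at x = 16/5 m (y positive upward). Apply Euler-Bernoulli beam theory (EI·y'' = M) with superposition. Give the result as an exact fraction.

Load 1 — point force P=14 kN at a=6 m (b=L-a=2):
  θ_1 = -Pb²x(2aL-(3a+b)x)/(2L³EI)  [x≤a] = -14·2²·(16/5)·(2·6·8-(3·6+2)·(16/5))/(2·8³·50000) = -7/62500 rad
Load 2 — triangular load w₀=17 kN/m (0→w₀ over full span):
  θ_2 = -w₀(2x(L-x)(L-2x)(x+2L)+x²(L-x)²)/(120LEI) = -17·(2·(16/5)·(8-(16/5))·(8-2·(16/5))·((16/5)+2·8)+(16/5)²·(8-(16/5))²)/(120·8·50000) = -816/1953125 rad
Load 3 — applied couple M₀=20 kN·m at a=24/5 m (b=L-a=16/5):
  θ_3 = (R_Ax²/2 - M_Ax)/EI  [x≤a] with R_A=18/5, M_A=32/5 = ((18/5)·(16/5)²/2 - (32/5)·(16/5))/50000 = -16/390625 rad
Load 4 — uniform load w=4 kN/m over full span:
  θ_4 = -wx(L-x)(L-2x)/(12EI) = -4·(16/5)·(8-(16/5))·(8-2·(16/5))/(12·50000) = -64/390625 rad
Superposition: θ = Σ θ_i = -5739/7812500 rad ≈ -0.000735 rad

θ(16/5) = -5739/7812500 rad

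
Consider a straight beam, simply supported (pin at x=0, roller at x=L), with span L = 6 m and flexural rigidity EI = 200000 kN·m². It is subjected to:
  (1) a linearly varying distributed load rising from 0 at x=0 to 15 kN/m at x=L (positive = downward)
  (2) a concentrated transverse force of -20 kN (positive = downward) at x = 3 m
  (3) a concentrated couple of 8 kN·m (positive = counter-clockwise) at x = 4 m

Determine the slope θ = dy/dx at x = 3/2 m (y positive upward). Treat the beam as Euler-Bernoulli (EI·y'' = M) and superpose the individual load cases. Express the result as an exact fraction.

θ(3/2) = -12853/153600000 rad

Load 1 — triangular load w₀=15 kN/m (0→w₀ over full span):
  θ_1 = -w₀(7L⁴-30L²x²+15x⁴)/(360LEI) = -15·(7·6⁴-30·6²·(3/2)²+15·(3/2)⁴)/(360·6·200000) = -11943/51200000 rad
Load 2 — point force P=-20 kN at a=3 m (b=L-a=3):
  θ_2 = -Pb(L²-b²-3x²)/(6LEI)  [x≤a] = -(-20)·3·(6²-3²-3·(3/2)²)/(6·6·200000) = 27/160000 rad
Load 3 — applied couple M₀=8 kN·m at a=4 m (b=L-a=2):
  θ_3 = (M₀x²/(2L)+C₁)/EI  [x≤a] with C₁=M₀(3b²-L²)/(6L)=-16/3 = (8·(3/2)²/(2·6)+(-16/3))/200000 = -23/1200000 rad
Superposition: θ = Σ θ_i = -12853/153600000 rad ≈ -0.000084 rad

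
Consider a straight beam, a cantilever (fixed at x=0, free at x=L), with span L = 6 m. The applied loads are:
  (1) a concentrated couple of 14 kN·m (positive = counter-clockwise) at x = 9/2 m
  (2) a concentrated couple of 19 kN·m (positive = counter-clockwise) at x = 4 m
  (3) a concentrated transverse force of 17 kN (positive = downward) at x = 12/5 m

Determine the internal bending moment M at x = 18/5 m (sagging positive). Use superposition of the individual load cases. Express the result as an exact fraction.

M(18/5) = 33 kN·m

Load 1 — applied couple M₀=14 kN·m at a=9/2 m (b=L-a=3/2):
  M_1 = M₀  [x≤a] = 14 = 14 kN·m
Load 2 — applied couple M₀=19 kN·m at a=4 m (b=L-a=2):
  M_2 = M₀  [x≤a] = 19 = 19 kN·m
Load 3 — point force P=17 kN at a=12/5 m (b=L-a=18/5):
  M_3 = 0  [x>a] = 0 kN·m
Superposition: M = Σ M_i = 33 kN·m ≈ 33.000000 kN·m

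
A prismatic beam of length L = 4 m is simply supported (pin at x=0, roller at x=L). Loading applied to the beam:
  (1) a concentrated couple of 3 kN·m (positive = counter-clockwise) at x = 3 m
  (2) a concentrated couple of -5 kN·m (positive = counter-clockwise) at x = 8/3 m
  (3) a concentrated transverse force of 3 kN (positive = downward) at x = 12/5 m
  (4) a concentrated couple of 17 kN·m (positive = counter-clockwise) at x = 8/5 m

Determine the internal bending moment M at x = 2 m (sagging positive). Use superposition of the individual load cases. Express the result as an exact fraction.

M(2) = -71/10 kN·m

Load 1 — applied couple M₀=3 kN·m at a=3 m (b=L-a=1):
  M_1 = M₀x/L  [x≤a] = 3·2/4 = 3/2 kN·m
Load 2 — applied couple M₀=-5 kN·m at a=8/3 m (b=L-a=4/3):
  M_2 = M₀x/L  [x≤a] = (-5)·2/4 = -5/2 kN·m
Load 3 — point force P=3 kN at a=12/5 m (b=L-a=8/5):
  M_3 = Pbx/L  [x≤a] = 3·(8/5)·2/4 = 12/5 kN·m
Load 4 — applied couple M₀=17 kN·m at a=8/5 m (b=L-a=12/5):
  M_4 = M₀x/L - M₀  [x>a] = 17·2/4 - 17 = -17/2 kN·m
Superposition: M = Σ M_i = -71/10 kN·m ≈ -7.100000 kN·m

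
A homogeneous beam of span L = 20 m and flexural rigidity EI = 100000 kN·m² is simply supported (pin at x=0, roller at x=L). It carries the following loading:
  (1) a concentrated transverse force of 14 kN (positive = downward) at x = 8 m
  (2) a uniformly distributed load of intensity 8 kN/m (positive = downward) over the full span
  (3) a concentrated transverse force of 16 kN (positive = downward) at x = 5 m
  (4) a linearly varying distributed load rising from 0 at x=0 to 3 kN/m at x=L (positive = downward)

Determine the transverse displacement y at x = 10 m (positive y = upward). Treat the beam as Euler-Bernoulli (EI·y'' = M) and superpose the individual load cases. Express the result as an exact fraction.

y(10) = -71483/300000 m

Load 1 — point force P=14 kN at a=8 m (b=L-a=12):
  y_1 = -Pa(L-x)(2Lx-a²-x²)/(6LEI)  [x>a] = -14·8·(20-10)·(2·20·10-8²-10²)/(6·20·100000) = -413/18750 m
Load 2 — uniform load w=8 kN/m over full span:
  y_2 = -wx(L³-2Lx²+x³)/(24EI) = -8·10·(20³-2·20·10²+10³)/(24·100000) = -1/6 m
Load 3 — point force P=16 kN at a=5 m (b=L-a=15):
  y_3 = -Pa(L-x)(2Lx-a²-x²)/(6LEI)  [x>a] = -16·5·(20-10)·(2·20·10-5²-10²)/(6·20·100000) = -11/600 m
Load 4 — triangular load w₀=3 kN/m (0→w₀ over full span):
  y_4 = -w₀x(7L⁴-10L²x²+3x⁴)/(360LEI) = -3·10·(7·20⁴-10·20²·10²+3·10⁴)/(360·20·100000) = -1/32 m
Superposition: y = Σ y_i = -71483/300000 m ≈ -0.238277 m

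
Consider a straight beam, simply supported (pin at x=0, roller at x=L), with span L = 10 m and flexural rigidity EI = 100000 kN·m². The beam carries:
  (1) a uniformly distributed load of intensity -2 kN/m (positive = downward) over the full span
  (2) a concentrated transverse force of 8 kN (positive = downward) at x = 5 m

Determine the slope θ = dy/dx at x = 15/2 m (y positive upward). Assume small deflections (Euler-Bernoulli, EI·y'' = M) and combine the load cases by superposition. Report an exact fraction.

Load 1 — uniform load w=-2 kN/m over full span:
  θ_1 = -w(L³-6Lx²+4x³)/(24EI) = -(-2)·(10³-6·10·(15/2)²+4·(15/2)³)/(24·100000) = -11/19200 rad
Load 2 — point force P=8 kN at a=5 m (b=L-a=5):
  θ_2 = -Pa(2L²-6Lx+3x²+a²)/(6LEI)  [x>a] = -8·5·(2·10²-6·10·(15/2)+3·(15/2)²+5²)/(6·10·100000) = 3/8000 rad
Superposition: θ = Σ θ_i = -19/96000 rad ≈ -0.000198 rad

θ(15/2) = -19/96000 rad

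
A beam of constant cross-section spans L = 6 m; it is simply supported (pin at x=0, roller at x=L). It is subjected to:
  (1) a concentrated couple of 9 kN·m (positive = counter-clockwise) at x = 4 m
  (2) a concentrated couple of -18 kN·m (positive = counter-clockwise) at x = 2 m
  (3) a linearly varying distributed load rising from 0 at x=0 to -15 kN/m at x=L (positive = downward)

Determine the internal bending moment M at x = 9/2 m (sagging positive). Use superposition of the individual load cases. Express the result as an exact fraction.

Load 1 — applied couple M₀=9 kN·m at a=4 m (b=L-a=2):
  M_1 = M₀x/L - M₀  [x>a] = 9·(9/2)/6 - 9 = -9/4 kN·m
Load 2 — applied couple M₀=-18 kN·m at a=2 m (b=L-a=4):
  M_2 = M₀x/L - M₀  [x>a] = (-18)·(9/2)/6 - (-18) = 9/2 kN·m
Load 3 — triangular load w₀=-15 kN/m (0→w₀ over full span):
  M_3 = w₀Lx/6 - w₀x³/(6L) = (-15)·6·(9/2)/6 - (-15)·(9/2)³/(6·6) = -945/32 kN·m
Superposition: M = Σ M_i = -873/32 kN·m ≈ -27.281250 kN·m

M(9/2) = -873/32 kN·m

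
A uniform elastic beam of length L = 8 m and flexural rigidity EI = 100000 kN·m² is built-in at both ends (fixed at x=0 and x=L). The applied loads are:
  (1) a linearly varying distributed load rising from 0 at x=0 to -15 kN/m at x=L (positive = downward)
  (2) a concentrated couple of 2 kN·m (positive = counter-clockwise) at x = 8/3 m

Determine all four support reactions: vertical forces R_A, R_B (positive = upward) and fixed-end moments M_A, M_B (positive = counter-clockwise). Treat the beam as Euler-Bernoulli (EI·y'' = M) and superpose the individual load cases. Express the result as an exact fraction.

Load 1 — triangular load w₀=-15 kN/m (0→w₀ over full span):
  R_A = 3w₀L/20 = 3·(-15)·8/20 = -18 kN
  M_A = w₀L²/30 = (-15)·8²/30 = -32 kN·m
  R_B = 7w₀L/20 = 7·(-15)·8/20 = -42 kN
  M_B = -w₀L²/20 = -(-15)·8²/20 = 48 kN·m
Load 2 — applied couple M₀=2 kN·m at a=8/3 m (b=L-a=16/3):
  R_A = 6M₀ab/L³ = 6·2·(8/3)·(16/3)/8³ = 1/3 kN
  M_A = M₀b(2a-b)/L² = 2·(16/3)·(2·(8/3)-(16/3))/8² = 0 kN·m
  R_B = -6M₀ab/L³ = -6·2·(8/3)·(16/3)/8³ = -1/3 kN
  M_B = M₀a(2b-a)/L² = 2·(8/3)·(2·(16/3)-(8/3))/8² = 2/3 kN·m
Superposition: R_A = -53/3 kN, M_A = -32 kN·m, R_B = -127/3 kN, M_B = 146/3 kN·m

R_A = -53/3 kN, M_A = -32 kN·m, R_B = -127/3 kN, M_B = 146/3 kN·m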